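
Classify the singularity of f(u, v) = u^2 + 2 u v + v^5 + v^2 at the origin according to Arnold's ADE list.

A_4

The Hessian of f at 0 is [[2, 2], [2, 2]] with rank 1, so corank 1. A Groebner basis of the Jacobian ideal J(f) in C{u,v} is {v^4, u + v}; counting standard monomials gives mu = 4. Corank 1: A-series; mu = 4 gives A_4.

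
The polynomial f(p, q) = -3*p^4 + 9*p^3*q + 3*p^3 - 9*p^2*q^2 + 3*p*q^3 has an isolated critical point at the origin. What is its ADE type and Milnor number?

The Hessian of f at 0 has rank 0. Corank 2; j^3 = 3*p^3 is a perfect cube, so E-series; the 4-jet and mu = 7 give E_7.

Type E_7, Milnor number mu = 7.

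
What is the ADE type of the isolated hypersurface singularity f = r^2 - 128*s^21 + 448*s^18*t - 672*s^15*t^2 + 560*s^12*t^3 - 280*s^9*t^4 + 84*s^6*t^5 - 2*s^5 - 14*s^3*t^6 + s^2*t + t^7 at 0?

The Hessian of f at 0 is [[0, 0, 0], [0, 0, 0], [0, 0, 2]] with rank 1, so corank 2. A Groebner basis of the Jacobian ideal J(f) in C{s,t,r} is {s^2/7 + t^6, s^3, s*t, r}; counting standard monomials gives mu = 8. Corank 2; j^3 = s^2*t has shape L^2 M (L != M), so D-series; mu = 8 gives D_8.

D_{8}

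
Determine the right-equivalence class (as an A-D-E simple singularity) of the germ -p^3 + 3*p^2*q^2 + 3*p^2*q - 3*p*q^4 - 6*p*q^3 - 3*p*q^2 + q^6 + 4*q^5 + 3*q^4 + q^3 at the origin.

E8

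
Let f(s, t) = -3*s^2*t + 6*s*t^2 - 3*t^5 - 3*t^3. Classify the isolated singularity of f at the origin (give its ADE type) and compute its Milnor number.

The Hessian of f at 0 has rank 0. Corank 2; j^3 = -3*t*(s - t)^2 has shape L^2 M (L != M), so D-series; mu = 6 gives D_6.

Type D6, Milnor number mu = 6.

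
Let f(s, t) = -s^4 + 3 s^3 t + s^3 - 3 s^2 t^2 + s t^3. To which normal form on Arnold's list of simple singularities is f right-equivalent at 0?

E7

The Hessian of f at 0 is [[0, 0], [0, 0]] with rank 0, so corank 2. A Groebner basis of the Jacobian ideal J(f) in C{s,t} is {3*s^2 + t^4 + t^3, s^3, s^2*t - s^2 - t^3/3, -2*s^2 + s*t^2 - 2*t^3/3}; counting standard monomials gives mu = 7. Corank 2; j^3 = s^3 is a perfect cube, so E-series; the 4-jet and mu = 7 give E_7.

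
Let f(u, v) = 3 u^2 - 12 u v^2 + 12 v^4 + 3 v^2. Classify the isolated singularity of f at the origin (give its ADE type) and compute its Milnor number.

The Hessian of f at 0 has rank 2. Corank 0: nondegenerate Morse point, so A_1.

Type A1, Milnor number mu = 1.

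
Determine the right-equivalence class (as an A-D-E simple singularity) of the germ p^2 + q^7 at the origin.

A_6

The Hessian of f at 0 is [[2, 0], [0, 0]] with rank 1, so corank 1. A Groebner basis of the Jacobian ideal J(f) in C{p,q} is {q^6, p}; counting standard monomials gives mu = 6. Corank 1: A-series; mu = 6 gives A_6.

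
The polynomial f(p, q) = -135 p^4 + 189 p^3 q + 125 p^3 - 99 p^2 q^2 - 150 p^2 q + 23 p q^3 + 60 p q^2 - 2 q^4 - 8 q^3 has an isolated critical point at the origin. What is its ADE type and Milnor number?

Type E7, Milnor number mu = 7.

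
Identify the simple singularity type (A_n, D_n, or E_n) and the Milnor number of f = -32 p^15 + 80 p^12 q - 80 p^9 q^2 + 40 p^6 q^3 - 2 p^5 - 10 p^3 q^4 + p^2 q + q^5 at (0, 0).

The Hessian of f at 0 has rank 0. Corank 2; j^3 = p^2*q has shape L^2 M (L != M), so D-series; mu = 6 gives D_6.

Type D_{6}, Milnor number mu = 6.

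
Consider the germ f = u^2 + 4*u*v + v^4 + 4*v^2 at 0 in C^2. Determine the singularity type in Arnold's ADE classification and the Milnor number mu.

Type A3, Milnor number mu = 3.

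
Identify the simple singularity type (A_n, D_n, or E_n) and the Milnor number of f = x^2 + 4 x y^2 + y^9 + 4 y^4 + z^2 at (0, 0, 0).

The Hessian of f at 0 has rank 2. Corank 1: A-series; mu = 8 gives A_8.

Type A_{8}, Milnor number mu = 8.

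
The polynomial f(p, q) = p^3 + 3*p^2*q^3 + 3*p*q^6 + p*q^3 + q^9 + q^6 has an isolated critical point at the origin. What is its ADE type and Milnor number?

Type E7, Milnor number mu = 7.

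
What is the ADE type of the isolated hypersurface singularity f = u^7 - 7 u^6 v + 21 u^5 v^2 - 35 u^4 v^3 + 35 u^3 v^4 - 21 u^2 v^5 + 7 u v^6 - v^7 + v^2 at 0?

The Hessian of f at 0 is [[0, 0], [0, 2]] with rank 1, so corank 1. A Groebner basis of the Jacobian ideal J(f) in C{u,v} is {u^6, v}; counting standard monomials gives mu = 6. Corank 1: A-series; mu = 6 gives A_6.

A6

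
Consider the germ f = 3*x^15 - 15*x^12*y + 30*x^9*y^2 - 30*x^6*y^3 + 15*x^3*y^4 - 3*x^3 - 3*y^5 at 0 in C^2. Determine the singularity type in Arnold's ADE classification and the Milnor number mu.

Type E8, Milnor number mu = 8.

The Hessian of f at 0 is [[0, 0], [0, 0]] with rank 0, so corank 2. A Groebner basis of the Jacobian ideal J(f) in C{x,y} is {y^4, x^2}; counting standard monomials gives mu = 8. Corank 2; j^3 = -3*x^3 is a perfect cube, so E-series; the 5-jet and mu = 8 give E_8.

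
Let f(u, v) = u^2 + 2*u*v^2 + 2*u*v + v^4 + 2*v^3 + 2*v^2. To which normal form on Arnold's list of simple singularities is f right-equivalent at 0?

A_{1}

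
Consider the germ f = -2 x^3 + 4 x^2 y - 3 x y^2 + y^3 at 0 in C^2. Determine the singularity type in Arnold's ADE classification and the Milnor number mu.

The Hessian of f at 0 is [[0, 0], [0, 0]] with rank 0, so corank 2. A Groebner basis of the Jacobian ideal J(f) in C{x,y} is {y^3, x^2 - 3*y^2/2, x*y - 3*y^2/2}; counting standard monomials gives mu = 4. Corank 2; j^3 = -(x - y)*(2*x^2 - 2*x*y + y^2) splits into three distinct lines over C (the quadratic factor has nonzero discriminant), so D_4.

Type D_4, Milnor number mu = 4.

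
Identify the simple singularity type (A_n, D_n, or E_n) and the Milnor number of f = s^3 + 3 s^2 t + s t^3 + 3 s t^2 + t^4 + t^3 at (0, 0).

Type E7, Milnor number mu = 7.

The Hessian of f at 0 has rank 0. Corank 2; j^3 = (s + t)^3 is a perfect cube, so E-series; the 4-jet and mu = 7 give E_7.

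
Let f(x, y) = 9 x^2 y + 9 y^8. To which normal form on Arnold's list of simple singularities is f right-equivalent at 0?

D_{9}

The Hessian of f at 0 has rank 0. Corank 2; j^3 = 9*x^2*y has shape L^2 M (L != M), so D-series; mu = 9 gives D_9.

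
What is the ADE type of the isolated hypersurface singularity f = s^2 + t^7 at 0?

A_6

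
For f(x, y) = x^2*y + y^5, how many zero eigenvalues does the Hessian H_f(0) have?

Hessian at 0 has rank 0.

2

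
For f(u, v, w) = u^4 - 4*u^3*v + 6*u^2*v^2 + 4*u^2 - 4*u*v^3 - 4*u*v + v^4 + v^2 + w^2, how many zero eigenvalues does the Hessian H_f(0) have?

Hessian at 0 has rank 2.

1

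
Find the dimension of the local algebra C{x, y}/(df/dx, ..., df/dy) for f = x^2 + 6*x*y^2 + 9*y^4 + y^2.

1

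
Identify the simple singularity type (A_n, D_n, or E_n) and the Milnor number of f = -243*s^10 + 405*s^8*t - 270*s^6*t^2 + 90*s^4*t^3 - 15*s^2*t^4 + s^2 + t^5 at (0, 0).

The Hessian of f at 0 has rank 1. Corank 1: A-series; mu = 4 gives A_4.

Type A4, Milnor number mu = 4.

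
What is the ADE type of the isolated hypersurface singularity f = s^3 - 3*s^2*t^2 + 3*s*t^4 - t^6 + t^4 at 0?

E_6

The Hessian of f at 0 has rank 0. Corank 2; j^3 = s^3 is a perfect cube, so E-series; the 4-jet and mu = 6 give E_6.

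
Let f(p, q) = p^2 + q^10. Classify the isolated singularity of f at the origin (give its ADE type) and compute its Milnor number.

The Hessian of f at 0 is [[2, 0], [0, 0]] with rank 1, so corank 1. A Groebner basis of the Jacobian ideal J(f) in C{p,q} is {q^9, p}; counting standard monomials gives mu = 9. Corank 1: A-series; mu = 9 gives A_9.

Type A9, Milnor number mu = 9.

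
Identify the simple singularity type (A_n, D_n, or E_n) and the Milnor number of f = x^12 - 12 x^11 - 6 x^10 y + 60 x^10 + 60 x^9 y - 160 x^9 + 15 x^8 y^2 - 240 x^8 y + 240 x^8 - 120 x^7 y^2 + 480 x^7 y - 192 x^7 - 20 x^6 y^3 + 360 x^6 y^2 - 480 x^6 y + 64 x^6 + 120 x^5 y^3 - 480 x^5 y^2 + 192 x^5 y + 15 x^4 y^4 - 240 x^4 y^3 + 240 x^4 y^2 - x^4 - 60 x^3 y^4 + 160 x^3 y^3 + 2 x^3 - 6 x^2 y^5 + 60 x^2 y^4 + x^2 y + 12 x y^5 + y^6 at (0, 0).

Type D7, Milnor number mu = 7.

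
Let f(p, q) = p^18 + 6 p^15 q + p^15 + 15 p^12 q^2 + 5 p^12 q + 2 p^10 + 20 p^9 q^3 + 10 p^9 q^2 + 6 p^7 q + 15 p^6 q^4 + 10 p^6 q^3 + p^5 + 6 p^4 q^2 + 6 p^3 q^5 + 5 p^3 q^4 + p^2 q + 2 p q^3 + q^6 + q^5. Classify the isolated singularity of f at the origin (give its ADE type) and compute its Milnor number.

Type D_7, Milnor number mu = 7.

The Hessian of f at 0 is [[0, 0], [0, 0]] with rank 0, so corank 2. A Groebner basis of the Jacobian ideal J(f) in C{p,q} is {p^3, p^2*q + p^2/6 + p*q^2/6, p*q + q^3}; counting standard monomials gives mu = 7. Corank 2; j^3 = p^2*q has shape L^2 M (L != M), so D-series; mu = 7 gives D_7.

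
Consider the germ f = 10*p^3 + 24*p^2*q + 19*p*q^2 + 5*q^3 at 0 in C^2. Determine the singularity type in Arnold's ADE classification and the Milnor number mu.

The Hessian of f at 0 has rank 0. Corank 2; j^3 = (p + q)*(10*p^2 + 14*p*q + 5*q^2) splits into three distinct lines over C (the quadratic factor has nonzero discriminant), so D_4.

Type D4, Milnor number mu = 4.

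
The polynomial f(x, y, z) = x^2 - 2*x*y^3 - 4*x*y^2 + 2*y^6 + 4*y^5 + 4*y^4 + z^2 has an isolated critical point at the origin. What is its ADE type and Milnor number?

The Hessian of f at 0 has rank 2. Corank 1: A-series; mu = 5 gives A_5.

Type A_{5}, Milnor number mu = 5.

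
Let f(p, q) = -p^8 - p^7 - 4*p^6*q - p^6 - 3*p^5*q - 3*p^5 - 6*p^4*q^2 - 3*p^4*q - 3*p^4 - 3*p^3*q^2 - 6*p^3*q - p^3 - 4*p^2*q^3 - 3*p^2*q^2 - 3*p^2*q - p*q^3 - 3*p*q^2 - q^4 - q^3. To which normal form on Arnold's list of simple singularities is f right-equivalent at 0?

The Hessian of f at 0 has rank 0. Corank 2; j^3 = -(p + q)^3 is a perfect cube, so E-series; the 4-jet and mu = 7 give E_7.

E7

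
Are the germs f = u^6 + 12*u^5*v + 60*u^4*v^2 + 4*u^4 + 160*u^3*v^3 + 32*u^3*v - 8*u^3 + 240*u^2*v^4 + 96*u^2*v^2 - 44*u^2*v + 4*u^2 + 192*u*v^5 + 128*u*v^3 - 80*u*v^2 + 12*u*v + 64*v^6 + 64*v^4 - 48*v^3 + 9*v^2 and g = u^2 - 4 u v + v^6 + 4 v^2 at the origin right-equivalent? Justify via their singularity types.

Yes.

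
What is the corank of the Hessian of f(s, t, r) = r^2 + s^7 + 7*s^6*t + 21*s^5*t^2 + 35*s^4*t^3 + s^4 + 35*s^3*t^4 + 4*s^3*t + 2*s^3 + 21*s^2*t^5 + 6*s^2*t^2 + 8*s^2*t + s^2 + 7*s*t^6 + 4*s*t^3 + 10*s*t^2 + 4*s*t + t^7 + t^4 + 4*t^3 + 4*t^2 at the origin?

1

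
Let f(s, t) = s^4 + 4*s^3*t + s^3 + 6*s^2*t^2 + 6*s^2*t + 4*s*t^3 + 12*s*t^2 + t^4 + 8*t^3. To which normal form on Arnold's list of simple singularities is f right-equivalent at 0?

E_6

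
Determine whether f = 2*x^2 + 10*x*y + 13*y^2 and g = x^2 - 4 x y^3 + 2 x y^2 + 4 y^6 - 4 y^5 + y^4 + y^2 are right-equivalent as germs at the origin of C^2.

The Hessian of f at 0 is [[4, 10], [10, 26]] with rank 2, so corank 0. A Groebner basis of the Jacobian ideal J(f) in C{x,y} is {x, y}; counting standard monomials gives mu = 1. Corank 0: nondegenerate Morse point, so A_1. The Hessian of g at 0 is [[2, 0], [0, 2]] with rank 2, so corank 0. A Groebner basis of the Jacobian ideal J(g) in C{x,y} is {x, y}; counting standard monomials gives mu = 1. Corank 0: nondegenerate Morse point, so A_1. Both have type A_1, hence right-equivalent.

Yes.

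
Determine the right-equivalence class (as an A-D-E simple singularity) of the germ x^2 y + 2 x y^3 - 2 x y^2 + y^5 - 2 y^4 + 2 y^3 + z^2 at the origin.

D_{4}

The Hessian of f at 0 has rank 1. Corank 2; j^3 = y*(x^2 - 2*x*y + 2*y^2) splits into three distinct lines over C (the quadratic factor has nonzero discriminant), so D_4.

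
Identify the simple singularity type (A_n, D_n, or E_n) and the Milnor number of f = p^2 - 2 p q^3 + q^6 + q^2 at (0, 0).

Type A_1, Milnor number mu = 1.

The Hessian of f at 0 has rank 2. Corank 0: nondegenerate Morse point, so A_1.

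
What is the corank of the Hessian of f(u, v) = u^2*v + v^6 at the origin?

The Hessian at 0 is [[0, 0], [0, 0]] of rank 0; hence corank 2.

2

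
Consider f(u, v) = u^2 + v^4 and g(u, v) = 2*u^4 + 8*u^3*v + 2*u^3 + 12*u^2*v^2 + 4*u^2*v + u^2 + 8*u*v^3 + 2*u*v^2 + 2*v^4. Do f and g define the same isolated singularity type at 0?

Yes.

The Hessian of f at 0 has rank 1. Corank 1: A-series; mu = 3 gives A_3. The Hessian of g at 0 has rank 1. Corank 1: A-series; mu = 3 gives A_3. Both have type A_3, hence right-equivalent.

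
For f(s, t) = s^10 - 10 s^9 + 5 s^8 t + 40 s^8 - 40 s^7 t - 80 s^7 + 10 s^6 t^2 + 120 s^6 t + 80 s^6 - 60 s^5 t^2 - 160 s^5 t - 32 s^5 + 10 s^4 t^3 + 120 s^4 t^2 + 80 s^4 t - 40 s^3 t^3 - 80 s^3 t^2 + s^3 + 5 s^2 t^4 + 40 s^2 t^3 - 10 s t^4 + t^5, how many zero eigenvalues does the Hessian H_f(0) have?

2

The Hessian at 0 is [[0, 0], [0, 0]] of rank 0; hence corank 2.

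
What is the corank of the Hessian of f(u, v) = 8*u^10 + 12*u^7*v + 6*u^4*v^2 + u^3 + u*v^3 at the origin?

2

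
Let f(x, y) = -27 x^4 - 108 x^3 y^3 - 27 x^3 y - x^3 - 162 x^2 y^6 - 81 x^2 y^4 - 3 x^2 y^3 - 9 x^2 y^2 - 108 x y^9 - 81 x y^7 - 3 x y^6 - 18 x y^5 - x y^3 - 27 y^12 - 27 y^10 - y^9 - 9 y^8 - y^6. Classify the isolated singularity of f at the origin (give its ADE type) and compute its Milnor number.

The Hessian of f at 0 has rank 0. Corank 2; j^3 = -x^3 is a perfect cube, so E-series; the 4-jet and mu = 7 give E_7.

Type E_7, Milnor number mu = 7.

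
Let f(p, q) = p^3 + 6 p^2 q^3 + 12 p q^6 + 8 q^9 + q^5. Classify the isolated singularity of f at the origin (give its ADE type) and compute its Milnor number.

Type E_{8}, Milnor number mu = 8.

The Hessian of f at 0 is [[0, 0], [0, 0]] with rank 0, so corank 2. A Groebner basis of the Jacobian ideal J(f) in C{p,q} is {p^2/4 + p*q^3, q^4, p^3, p^2*q}; counting standard monomials gives mu = 8. Corank 2; j^3 = p^3 is a perfect cube, so E-series; the 5-jet and mu = 8 give E_8.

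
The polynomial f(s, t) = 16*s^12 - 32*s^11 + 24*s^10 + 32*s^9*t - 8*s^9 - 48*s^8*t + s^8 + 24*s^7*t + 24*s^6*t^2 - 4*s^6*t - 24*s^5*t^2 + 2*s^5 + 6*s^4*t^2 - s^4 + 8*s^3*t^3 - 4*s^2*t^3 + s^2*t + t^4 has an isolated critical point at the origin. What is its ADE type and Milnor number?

Type D_5, Milnor number mu = 5.

The Hessian of f at 0 has rank 0. Corank 2; j^3 = s^2*t has shape L^2 M (L != M), so D-series; mu = 5 gives D_5.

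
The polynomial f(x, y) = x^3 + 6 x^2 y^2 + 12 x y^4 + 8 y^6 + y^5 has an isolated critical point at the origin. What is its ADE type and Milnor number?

The Hessian of f at 0 has rank 0. Corank 2; j^3 = x^3 is a perfect cube, so E-series; the 5-jet and mu = 8 give E_8.

Type E8, Milnor number mu = 8.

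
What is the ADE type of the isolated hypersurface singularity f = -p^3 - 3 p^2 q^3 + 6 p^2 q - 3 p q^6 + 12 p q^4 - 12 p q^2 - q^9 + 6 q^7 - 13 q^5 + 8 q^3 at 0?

E_{8}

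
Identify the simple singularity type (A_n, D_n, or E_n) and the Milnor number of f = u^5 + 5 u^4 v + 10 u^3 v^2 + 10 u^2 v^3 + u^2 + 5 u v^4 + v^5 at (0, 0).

Type A_4, Milnor number mu = 4.

The Hessian of f at 0 has rank 1. Corank 1: A-series; mu = 4 gives A_4.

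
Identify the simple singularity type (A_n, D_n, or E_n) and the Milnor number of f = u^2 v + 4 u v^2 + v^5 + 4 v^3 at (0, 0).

Type D6, Milnor number mu = 6.

The Hessian of f at 0 has rank 0. Corank 2; j^3 = v*(u + 2*v)^2 has shape L^2 M (L != M), so D-series; mu = 6 gives D_6.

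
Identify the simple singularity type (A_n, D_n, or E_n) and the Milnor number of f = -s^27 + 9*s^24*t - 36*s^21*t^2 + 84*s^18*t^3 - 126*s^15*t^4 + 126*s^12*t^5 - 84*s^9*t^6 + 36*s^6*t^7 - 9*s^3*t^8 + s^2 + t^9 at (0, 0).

The Hessian of f at 0 is [[2, 0], [0, 0]] with rank 1, so corank 1. A Groebner basis of the Jacobian ideal J(f) in C{s,t} is {t^8, s}; counting standard monomials gives mu = 8. Corank 1: A-series; mu = 8 gives A_8.

Type A_{8}, Milnor number mu = 8.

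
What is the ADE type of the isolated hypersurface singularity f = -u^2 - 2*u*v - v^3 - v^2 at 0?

The Hessian of f at 0 is [[-2, -2], [-2, -2]] with rank 1, so corank 1. A Groebner basis of the Jacobian ideal J(f) in C{u,v} is {v^2, u + v}; counting standard monomials gives mu = 2. Corank 1: A-series; mu = 2 gives A_2.

A2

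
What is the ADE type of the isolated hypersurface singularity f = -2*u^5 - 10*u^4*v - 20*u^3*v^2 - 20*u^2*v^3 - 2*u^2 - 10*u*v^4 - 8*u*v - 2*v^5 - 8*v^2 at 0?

The Hessian of f at 0 is [[-4, -8], [-8, -16]] with rank 1, so corank 1. A Groebner basis of the Jacobian ideal J(f) in C{u,v} is {v^4, u + 2*v}; counting standard monomials gives mu = 4. Corank 1: A-series; mu = 4 gives A_4.

A_4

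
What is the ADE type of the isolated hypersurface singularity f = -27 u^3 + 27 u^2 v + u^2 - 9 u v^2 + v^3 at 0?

A2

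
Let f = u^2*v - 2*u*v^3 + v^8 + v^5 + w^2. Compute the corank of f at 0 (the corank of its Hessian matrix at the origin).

2

The Hessian at 0 is [[0, 0, 0], [0, 0, 0], [0, 0, 2]] of rank 1; hence corank 2.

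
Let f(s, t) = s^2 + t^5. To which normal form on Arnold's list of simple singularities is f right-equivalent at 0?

A_{4}

The Hessian of f at 0 has rank 1. Corank 1: A-series; mu = 4 gives A_4.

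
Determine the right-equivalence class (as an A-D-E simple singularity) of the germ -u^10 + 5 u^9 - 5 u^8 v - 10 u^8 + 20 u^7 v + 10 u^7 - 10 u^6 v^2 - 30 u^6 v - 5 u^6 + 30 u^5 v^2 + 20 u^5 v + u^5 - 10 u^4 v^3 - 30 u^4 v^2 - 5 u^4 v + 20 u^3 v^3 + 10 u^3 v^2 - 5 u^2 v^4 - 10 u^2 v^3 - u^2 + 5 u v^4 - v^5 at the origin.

A_{4}

The Hessian of f at 0 is [[-2, 0], [0, 0]] with rank 1, so corank 1. A Groebner basis of the Jacobian ideal J(f) in C{u,v} is {v^4, u}; counting standard monomials gives mu = 4. Corank 1: A-series; mu = 4 gives A_4.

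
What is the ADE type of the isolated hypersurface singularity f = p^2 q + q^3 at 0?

D_{4}

The Hessian of f at 0 is [[0, 0], [0, 0]] with rank 0, so corank 2. A Groebner basis of the Jacobian ideal J(f) in C{p,q} is {q^3, p^2 + 3*q^2, p*q}; counting standard monomials gives mu = 4. Corank 2; j^3 = q*(p^2 + q^2) splits into three distinct lines over C (the quadratic factor has nonzero discriminant), so D_4.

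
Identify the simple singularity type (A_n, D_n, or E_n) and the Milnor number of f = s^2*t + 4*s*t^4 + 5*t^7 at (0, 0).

Type D_8, Milnor number mu = 8.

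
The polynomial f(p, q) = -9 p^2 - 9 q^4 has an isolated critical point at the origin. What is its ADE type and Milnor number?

The Hessian of f at 0 is [[-18, 0], [0, 0]] with rank 1, so corank 1. A Groebner basis of the Jacobian ideal J(f) in C{p,q} is {q^3, p}; counting standard monomials gives mu = 3. Corank 1: A-series; mu = 3 gives A_3.

Type A_3, Milnor number mu = 3.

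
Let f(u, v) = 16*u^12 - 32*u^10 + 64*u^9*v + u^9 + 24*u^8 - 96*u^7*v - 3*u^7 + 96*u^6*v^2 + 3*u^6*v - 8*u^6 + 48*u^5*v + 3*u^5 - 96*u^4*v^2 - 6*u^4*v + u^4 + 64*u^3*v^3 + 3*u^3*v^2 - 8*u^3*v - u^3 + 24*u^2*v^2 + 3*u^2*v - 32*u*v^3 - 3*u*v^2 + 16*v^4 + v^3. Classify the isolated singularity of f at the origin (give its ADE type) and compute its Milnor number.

Type E_6, Milnor number mu = 6.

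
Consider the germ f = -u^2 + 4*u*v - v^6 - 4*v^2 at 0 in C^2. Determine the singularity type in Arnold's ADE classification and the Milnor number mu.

Type A_5, Milnor number mu = 5.

The Hessian of f at 0 is [[-2, 4], [4, -8]] with rank 1, so corank 1. A Groebner basis of the Jacobian ideal J(f) in C{u,v} is {v^5, u - 2*v}; counting standard monomials gives mu = 5. Corank 1: A-series; mu = 5 gives A_5.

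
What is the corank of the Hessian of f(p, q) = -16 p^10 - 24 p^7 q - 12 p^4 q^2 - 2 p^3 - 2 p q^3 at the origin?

2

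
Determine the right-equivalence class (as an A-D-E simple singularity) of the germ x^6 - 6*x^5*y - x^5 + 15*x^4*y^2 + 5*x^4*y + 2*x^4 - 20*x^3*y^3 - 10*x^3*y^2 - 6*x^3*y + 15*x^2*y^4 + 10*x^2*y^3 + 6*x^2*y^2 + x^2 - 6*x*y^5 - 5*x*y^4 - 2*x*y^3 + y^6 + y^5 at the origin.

The Hessian of f at 0 has rank 1. Corank 1: A-series; mu = 4 gives A_4.

A4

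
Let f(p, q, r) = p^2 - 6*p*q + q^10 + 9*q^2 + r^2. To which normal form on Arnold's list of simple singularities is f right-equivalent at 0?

The Hessian of f at 0 has rank 2. Corank 1: A-series; mu = 9 gives A_9.

A_9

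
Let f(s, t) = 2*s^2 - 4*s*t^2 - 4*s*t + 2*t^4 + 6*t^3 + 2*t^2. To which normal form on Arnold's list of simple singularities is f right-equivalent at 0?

The Hessian of f at 0 has rank 1. Corank 1: A-series; mu = 2 gives A_2.

A_2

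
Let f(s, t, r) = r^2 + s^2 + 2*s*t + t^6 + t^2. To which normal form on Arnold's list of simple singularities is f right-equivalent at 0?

A_{5}

The Hessian of f at 0 has rank 2. Corank 1: A-series; mu = 5 gives A_5.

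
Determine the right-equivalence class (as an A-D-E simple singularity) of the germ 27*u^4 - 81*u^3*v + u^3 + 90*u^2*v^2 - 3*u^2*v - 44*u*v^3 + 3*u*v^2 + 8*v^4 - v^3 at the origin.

E_7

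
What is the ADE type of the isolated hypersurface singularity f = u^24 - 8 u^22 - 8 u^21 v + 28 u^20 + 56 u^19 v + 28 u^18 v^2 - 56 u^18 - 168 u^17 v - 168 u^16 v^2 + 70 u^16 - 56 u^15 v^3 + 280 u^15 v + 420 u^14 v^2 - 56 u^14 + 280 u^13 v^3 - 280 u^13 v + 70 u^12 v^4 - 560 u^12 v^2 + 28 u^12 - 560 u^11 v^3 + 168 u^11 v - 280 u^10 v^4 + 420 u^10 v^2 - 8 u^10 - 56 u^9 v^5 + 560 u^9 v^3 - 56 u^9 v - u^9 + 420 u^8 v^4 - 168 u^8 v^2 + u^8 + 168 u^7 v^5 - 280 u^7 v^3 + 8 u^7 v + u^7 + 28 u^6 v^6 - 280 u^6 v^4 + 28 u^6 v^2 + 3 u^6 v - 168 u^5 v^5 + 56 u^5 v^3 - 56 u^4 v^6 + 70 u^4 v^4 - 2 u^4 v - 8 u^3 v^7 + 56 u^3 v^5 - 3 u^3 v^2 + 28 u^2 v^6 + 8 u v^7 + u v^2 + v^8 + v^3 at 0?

The Hessian of f at 0 has rank 0. Corank 2; j^3 = v^2*(u + v) has shape L^2 M (L != M), so D-series; mu = 9 gives D_9.

D_9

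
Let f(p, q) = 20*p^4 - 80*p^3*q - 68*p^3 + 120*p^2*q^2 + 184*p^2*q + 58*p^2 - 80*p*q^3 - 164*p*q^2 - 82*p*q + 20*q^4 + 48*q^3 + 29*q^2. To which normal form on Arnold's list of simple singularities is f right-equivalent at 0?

A1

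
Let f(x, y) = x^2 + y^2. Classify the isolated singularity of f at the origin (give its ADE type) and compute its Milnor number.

Type A1, Milnor number mu = 1.

The Hessian of f at 0 has rank 2. Corank 0: nondegenerate Morse point, so A_1.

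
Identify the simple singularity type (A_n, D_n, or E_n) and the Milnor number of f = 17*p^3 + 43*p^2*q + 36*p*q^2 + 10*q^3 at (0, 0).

Type D4, Milnor number mu = 4.

The Hessian of f at 0 has rank 0. Corank 2; j^3 = (p + q)*(17*p^2 + 26*p*q + 10*q^2) splits into three distinct lines over C (the quadratic factor has nonzero discriminant), so D_4.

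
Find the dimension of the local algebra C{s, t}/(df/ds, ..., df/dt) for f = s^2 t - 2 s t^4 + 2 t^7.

8

The Hessian of f at 0 has rank 0. Corank 2; j^3 = s^2*t has shape L^2 M (L != M), so D-series; mu = 8 gives D_8.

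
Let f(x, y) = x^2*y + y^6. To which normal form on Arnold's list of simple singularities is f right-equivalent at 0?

D_7

The Hessian of f at 0 is [[0, 0], [0, 0]] with rank 0, so corank 2. A Groebner basis of the Jacobian ideal J(f) in C{x,y} is {x^2/6 + y^5, x^3, x*y}; counting standard monomials gives mu = 7. Corank 2; j^3 = x^2*y has shape L^2 M (L != M), so D-series; mu = 7 gives D_7.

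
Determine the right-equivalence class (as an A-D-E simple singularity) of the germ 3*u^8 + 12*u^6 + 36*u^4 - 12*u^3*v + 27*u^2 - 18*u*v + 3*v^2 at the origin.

A7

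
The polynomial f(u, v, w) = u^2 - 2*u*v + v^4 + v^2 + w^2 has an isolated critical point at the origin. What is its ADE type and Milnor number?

The Hessian of f at 0 has rank 2. Corank 1: A-series; mu = 3 gives A_3.

Type A3, Milnor number mu = 3.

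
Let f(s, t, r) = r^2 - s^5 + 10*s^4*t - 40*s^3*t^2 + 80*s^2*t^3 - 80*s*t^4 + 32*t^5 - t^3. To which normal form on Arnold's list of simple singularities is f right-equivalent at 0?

E_{8}

The Hessian of f at 0 is [[0, 0, 0], [0, 0, 0], [0, 0, 2]] with rank 1, so corank 2. A Groebner basis of the Jacobian ideal J(f) in C{s,t,r} is {s^4 - 8*s^3*t, t^2, r}; counting standard monomials gives mu = 8. Corank 2; j^3 = -t^3 is a perfect cube, so E-series; the 5-jet and mu = 8 give E_8.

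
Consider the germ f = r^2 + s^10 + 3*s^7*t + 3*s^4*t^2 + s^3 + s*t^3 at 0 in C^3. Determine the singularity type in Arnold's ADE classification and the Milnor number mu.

The Hessian of f at 0 is [[0, 0, 0], [0, 0, 0], [0, 0, 2]] with rank 1, so corank 2. A Groebner basis of the Jacobian ideal J(f) in C{s,t,r} is {s^3, s*t^2, 3*s^2 + t^3, r}; counting standard monomials gives mu = 7. Corank 2; j^3 = s^3 is a perfect cube, so E-series; the 4-jet and mu = 7 give E_7.

Type E_{7}, Milnor number mu = 7.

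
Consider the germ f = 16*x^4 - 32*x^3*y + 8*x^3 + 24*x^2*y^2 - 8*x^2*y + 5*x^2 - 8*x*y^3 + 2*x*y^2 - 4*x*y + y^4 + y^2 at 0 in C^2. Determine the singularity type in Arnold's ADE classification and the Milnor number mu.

The Hessian of f at 0 has rank 2. Corank 0: nondegenerate Morse point, so A_1.

Type A_1, Milnor number mu = 1.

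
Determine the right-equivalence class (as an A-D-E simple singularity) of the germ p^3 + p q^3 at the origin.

E_{7}

The Hessian of f at 0 has rank 0. Corank 2; j^3 = p^3 is a perfect cube, so E-series; the 4-jet and mu = 7 give E_7.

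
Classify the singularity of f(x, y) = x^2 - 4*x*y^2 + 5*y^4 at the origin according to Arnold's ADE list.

The Hessian of f at 0 has rank 1. Corank 1: A-series; mu = 3 gives A_3.

A_{3}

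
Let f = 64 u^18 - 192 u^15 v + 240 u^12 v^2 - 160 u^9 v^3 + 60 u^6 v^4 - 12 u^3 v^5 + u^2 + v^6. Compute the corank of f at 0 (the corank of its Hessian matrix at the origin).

Hessian at 0 has rank 1.

1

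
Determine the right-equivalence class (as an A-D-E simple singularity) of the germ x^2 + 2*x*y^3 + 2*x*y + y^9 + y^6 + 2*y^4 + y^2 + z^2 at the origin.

A_8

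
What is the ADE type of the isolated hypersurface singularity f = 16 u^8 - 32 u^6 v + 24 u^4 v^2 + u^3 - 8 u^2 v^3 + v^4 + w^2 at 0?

E_6

The Hessian of f at 0 has rank 1. Corank 2; j^3 = u^3 is a perfect cube, so E-series; the 4-jet and mu = 6 give E_6.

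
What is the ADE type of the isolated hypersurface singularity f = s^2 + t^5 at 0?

The Hessian of f at 0 is [[2, 0], [0, 0]] with rank 1, so corank 1. A Groebner basis of the Jacobian ideal J(f) in C{s,t} is {t^4, s}; counting standard monomials gives mu = 4. Corank 1: A-series; mu = 4 gives A_4.

A_{4}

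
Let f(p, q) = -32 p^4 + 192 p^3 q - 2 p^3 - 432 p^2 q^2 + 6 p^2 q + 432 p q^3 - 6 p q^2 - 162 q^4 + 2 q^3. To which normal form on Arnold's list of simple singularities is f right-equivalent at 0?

The Hessian of f at 0 has rank 0. Corank 2; j^3 = -2*(p - q)^3 is a perfect cube, so E-series; the 4-jet and mu = 6 give E_6.

E_6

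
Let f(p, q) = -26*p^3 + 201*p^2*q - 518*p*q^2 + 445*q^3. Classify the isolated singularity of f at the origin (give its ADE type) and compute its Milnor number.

The Hessian of f at 0 is [[0, 0], [0, 0]] with rank 0, so corank 2. A Groebner basis of the Jacobian ideal J(f) in C{p,q} is {q^3, p^2 - 11*q^2/3, p*q - 2*q^2}; counting standard monomials gives mu = 4. Corank 2; j^3 = -(2*p - 5*q)*(13*p^2 - 68*p*q + 89*q^2) splits into three distinct lines over C (the quadratic factor has nonzero discriminant), so D_4.

Type D_{4}, Milnor number mu = 4.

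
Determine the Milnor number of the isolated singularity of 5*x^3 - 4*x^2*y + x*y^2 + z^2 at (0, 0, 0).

The Hessian of f at 0 has rank 1. Corank 2; j^3 = x*(5*x^2 - 4*x*y + y^2) splits into three distinct lines over C (the quadratic factor has nonzero discriminant), so D_4.

4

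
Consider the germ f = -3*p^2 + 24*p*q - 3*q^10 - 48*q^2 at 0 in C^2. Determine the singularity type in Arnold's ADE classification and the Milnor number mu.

Type A_9, Milnor number mu = 9.

The Hessian of f at 0 is [[-6, 24], [24, -96]] with rank 1, so corank 1. A Groebner basis of the Jacobian ideal J(f) in C{p,q} is {q^9, p - 4*q}; counting standard monomials gives mu = 9. Corank 1: A-series; mu = 9 gives A_9.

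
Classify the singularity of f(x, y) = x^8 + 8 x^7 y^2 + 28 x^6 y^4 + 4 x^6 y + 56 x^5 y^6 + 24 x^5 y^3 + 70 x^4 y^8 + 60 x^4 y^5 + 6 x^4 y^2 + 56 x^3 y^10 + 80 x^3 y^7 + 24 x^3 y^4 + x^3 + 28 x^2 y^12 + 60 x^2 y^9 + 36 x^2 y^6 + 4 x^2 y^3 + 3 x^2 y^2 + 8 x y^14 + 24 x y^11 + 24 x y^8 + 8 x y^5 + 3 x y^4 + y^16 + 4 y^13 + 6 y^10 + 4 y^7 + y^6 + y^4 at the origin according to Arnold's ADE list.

E_{6}

The Hessian of f at 0 has rank 0. Corank 2; j^3 = x^3 is a perfect cube, so E-series; the 4-jet and mu = 6 give E_6.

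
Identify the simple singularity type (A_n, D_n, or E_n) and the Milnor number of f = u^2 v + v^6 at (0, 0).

Type D_{7}, Milnor number mu = 7.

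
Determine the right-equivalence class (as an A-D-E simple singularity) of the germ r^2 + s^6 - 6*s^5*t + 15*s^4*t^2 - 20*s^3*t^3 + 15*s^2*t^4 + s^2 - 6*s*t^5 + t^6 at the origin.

A_5

The Hessian of f at 0 has rank 2. Corank 1: A-series; mu = 5 gives A_5.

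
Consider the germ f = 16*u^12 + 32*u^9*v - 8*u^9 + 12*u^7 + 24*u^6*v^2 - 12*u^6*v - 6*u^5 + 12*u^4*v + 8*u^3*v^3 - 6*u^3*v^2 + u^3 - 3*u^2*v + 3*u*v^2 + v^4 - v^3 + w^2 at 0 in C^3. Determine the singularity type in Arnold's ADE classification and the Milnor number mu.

The Hessian of f at 0 has rank 1. Corank 2; j^3 = (u - v)^3 is a perfect cube, so E-series; the 4-jet and mu = 6 give E_6.

Type E6, Milnor number mu = 6.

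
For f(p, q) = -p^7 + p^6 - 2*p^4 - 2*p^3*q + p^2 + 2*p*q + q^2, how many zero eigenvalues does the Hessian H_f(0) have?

1

The Hessian at 0 is [[2, 2], [2, 2]] of rank 1; hence corank 1.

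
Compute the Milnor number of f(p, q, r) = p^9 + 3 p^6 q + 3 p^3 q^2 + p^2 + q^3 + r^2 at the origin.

The Hessian of f at 0 has rank 2. Corank 1: A-series; mu = 2 gives A_2.

2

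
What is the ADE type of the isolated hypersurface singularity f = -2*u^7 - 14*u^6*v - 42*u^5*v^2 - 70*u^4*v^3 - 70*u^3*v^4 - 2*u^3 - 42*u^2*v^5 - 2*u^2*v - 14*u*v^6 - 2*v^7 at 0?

D8

The Hessian of f at 0 has rank 0. Corank 2; j^3 = -2*u^2*(u + v) has shape L^2 M (L != M), so D-series; mu = 8 gives D_8.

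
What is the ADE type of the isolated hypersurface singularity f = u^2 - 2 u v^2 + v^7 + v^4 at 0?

The Hessian of f at 0 has rank 1. Corank 1: A-series; mu = 6 gives A_6.

A_6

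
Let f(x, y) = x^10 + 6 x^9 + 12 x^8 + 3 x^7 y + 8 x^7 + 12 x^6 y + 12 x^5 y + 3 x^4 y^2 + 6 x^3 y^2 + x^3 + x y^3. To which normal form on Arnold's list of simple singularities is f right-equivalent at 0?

E_7

The Hessian of f at 0 is [[0, 0], [0, 0]] with rank 0, so corank 2. A Groebner basis of the Jacobian ideal J(f) in C{x,y} is {x^3, x*y^2, 3*x^2 + y^3}; counting standard monomials gives mu = 7. Corank 2; j^3 = x^3 is a perfect cube, so E-series; the 4-jet and mu = 7 give E_7.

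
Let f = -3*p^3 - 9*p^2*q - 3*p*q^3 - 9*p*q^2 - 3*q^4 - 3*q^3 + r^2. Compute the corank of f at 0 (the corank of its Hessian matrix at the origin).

2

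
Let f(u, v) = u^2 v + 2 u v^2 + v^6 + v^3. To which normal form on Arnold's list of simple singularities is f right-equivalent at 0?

The Hessian of f at 0 has rank 0. Corank 2; j^3 = v*(u + v)^2 has shape L^2 M (L != M), so D-series; mu = 7 gives D_7.

D_{7}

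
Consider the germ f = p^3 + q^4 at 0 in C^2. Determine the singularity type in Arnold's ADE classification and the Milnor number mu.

The Hessian of f at 0 has rank 0. Corank 2; j^3 = p^3 is a perfect cube, so E-series; the 4-jet and mu = 6 give E_6.

Type E6, Milnor number mu = 6.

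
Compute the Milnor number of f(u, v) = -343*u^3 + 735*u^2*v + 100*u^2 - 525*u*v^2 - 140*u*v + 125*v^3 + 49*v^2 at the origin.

The Hessian of f at 0 is [[200, -140], [-140, 98]] with rank 1, so corank 1. A Groebner basis of the Jacobian ideal J(f) in C{u,v} is {v^2, u - 7*v/10}; counting standard monomials gives mu = 2. Corank 1: A-series; mu = 2 gives A_2.

2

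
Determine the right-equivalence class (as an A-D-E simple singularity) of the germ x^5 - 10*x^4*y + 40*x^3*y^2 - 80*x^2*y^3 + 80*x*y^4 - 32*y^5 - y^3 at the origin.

E_{8}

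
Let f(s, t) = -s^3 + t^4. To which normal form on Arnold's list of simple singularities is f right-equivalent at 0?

E_{6}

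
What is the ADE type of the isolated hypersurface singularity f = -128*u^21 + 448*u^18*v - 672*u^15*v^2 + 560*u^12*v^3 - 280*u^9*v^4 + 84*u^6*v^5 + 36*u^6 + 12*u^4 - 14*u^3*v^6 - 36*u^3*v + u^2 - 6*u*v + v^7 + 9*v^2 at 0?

A_6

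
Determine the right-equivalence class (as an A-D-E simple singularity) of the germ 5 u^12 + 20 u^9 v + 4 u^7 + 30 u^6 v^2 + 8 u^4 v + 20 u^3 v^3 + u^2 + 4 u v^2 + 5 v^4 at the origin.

A_{3}

The Hessian of f at 0 is [[2, 0], [0, 0]] with rank 1, so corank 1. A Groebner basis of the Jacobian ideal J(f) in C{u,v} is {u^2, u*v, u/2 + v^2}; counting standard monomials gives mu = 3. Corank 1: A-series; mu = 3 gives A_3.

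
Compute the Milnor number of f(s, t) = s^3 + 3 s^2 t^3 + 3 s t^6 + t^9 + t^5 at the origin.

8

The Hessian of f at 0 is [[0, 0], [0, 0]] with rank 0, so corank 2. A Groebner basis of the Jacobian ideal J(f) in C{s,t} is {s^2/2 + s*t^3, t^4, s^3, s^2*t}; counting standard monomials gives mu = 8. Corank 2; j^3 = s^3 is a perfect cube, so E-series; the 5-jet and mu = 8 give E_8.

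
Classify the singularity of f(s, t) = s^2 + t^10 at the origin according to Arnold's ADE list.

A_{9}

The Hessian of f at 0 is [[2, 0], [0, 0]] with rank 1, so corank 1. A Groebner basis of the Jacobian ideal J(f) in C{s,t} is {t^9, s}; counting standard monomials gives mu = 9. Corank 1: A-series; mu = 9 gives A_9.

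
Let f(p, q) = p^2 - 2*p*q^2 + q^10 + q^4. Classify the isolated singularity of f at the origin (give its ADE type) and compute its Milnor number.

Type A_9, Milnor number mu = 9.

The Hessian of f at 0 is [[2, 0], [0, 0]] with rank 1, so corank 1. A Groebner basis of the Jacobian ideal J(f) in C{p,q} is {p^5, p^4*q, -p + q^2}; counting standard monomials gives mu = 9. Corank 1: A-series; mu = 9 gives A_9.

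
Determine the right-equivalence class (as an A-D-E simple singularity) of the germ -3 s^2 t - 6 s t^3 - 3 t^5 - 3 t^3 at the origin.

D_4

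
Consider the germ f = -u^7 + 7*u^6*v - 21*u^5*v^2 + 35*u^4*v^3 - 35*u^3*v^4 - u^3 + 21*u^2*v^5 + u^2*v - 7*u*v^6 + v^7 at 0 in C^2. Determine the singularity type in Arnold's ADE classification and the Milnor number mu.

Type D_8, Milnor number mu = 8.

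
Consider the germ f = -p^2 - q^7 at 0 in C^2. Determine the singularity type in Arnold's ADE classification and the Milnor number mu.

Type A_6, Milnor number mu = 6.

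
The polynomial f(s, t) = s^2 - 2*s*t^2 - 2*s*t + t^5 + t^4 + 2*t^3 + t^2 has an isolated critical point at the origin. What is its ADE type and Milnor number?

The Hessian of f at 0 is [[2, -2], [-2, 2]] with rank 1, so corank 1. A Groebner basis of the Jacobian ideal J(f) in C{s,t} is {s^2 - 2*s*t + s - t, -s + t^2 + t}; counting standard monomials gives mu = 4. Corank 1: A-series; mu = 4 gives A_4.

Type A4, Milnor number mu = 4.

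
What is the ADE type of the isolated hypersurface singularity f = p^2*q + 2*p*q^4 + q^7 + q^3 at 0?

The Hessian of f at 0 has rank 0. Corank 2; j^3 = q*(p^2 + q^2) splits into three distinct lines over C (the quadratic factor has nonzero discriminant), so D_4.

D_{4}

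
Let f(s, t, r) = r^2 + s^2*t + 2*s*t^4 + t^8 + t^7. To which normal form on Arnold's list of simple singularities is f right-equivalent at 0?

D9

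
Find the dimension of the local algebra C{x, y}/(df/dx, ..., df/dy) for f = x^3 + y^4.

6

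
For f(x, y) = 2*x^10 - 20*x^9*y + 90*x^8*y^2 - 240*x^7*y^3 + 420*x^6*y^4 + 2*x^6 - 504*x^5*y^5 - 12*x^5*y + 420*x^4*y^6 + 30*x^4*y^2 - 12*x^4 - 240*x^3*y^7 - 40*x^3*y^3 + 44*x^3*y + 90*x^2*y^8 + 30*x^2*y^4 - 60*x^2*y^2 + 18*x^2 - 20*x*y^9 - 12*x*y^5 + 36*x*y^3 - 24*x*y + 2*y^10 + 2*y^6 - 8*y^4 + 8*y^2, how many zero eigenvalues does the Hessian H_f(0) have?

1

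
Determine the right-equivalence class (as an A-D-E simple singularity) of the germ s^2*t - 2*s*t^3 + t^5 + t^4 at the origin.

The Hessian of f at 0 has rank 0. Corank 2; j^3 = s^2*t has shape L^2 M (L != M), so D-series; mu = 5 gives D_5.

D_5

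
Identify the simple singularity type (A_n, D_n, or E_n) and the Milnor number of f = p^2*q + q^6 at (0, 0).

The Hessian of f at 0 has rank 0. Corank 2; j^3 = p^2*q has shape L^2 M (L != M), so D-series; mu = 7 gives D_7.

Type D_{7}, Milnor number mu = 7.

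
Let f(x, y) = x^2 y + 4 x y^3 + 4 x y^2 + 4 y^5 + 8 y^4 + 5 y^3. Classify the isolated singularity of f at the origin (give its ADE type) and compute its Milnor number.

Type D_4, Milnor number mu = 4.

The Hessian of f at 0 has rank 0. Corank 2; j^3 = y*(x^2 + 4*x*y + 5*y^2) splits into three distinct lines over C (the quadratic factor has nonzero discriminant), so D_4.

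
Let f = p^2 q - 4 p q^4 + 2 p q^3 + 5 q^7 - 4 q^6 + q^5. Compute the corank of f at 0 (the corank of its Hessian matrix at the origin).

Hessian at 0 has rank 0.

2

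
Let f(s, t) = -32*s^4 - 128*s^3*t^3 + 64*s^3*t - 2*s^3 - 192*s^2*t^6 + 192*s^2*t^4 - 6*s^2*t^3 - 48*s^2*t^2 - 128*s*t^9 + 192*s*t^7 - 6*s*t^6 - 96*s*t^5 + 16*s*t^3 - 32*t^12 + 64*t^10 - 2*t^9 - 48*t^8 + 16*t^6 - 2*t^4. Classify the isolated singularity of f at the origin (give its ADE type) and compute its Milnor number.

Type E_{6}, Milnor number mu = 6.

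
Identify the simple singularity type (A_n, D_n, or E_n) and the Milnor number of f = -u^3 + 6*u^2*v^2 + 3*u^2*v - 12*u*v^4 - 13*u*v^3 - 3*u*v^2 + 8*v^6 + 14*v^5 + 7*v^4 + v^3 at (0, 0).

The Hessian of f at 0 has rank 0. Corank 2; j^3 = -(u - v)^3 is a perfect cube, so E-series; the 4-jet and mu = 7 give E_7.

Type E_7, Milnor number mu = 7.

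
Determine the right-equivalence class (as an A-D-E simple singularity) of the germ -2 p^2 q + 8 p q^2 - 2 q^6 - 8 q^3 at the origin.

D_{7}

The Hessian of f at 0 has rank 0. Corank 2; j^3 = -2*q*(p - 2*q)^2 has shape L^2 M (L != M), so D-series; mu = 7 gives D_7.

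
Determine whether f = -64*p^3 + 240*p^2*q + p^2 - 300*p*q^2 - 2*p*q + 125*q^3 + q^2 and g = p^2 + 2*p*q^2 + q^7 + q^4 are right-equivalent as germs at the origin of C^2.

The Hessian of f at 0 is [[2, -2], [-2, 2]] with rank 1, so corank 1. A Groebner basis of the Jacobian ideal J(f) in C{p,q} is {q^2, p - q}; counting standard monomials gives mu = 2. Corank 1: A-series; mu = 2 gives A_2. The Hessian of g at 0 is [[2, 0], [0, 0]] with rank 1, so corank 1. A Groebner basis of the Jacobian ideal J(g) in C{p,q} is {p^3, p + q^2}; counting standard monomials gives mu = 6. Corank 1: A-series; mu = 6 gives A_6. f is A_2 but g is A_6, hence not right-equivalent.

No.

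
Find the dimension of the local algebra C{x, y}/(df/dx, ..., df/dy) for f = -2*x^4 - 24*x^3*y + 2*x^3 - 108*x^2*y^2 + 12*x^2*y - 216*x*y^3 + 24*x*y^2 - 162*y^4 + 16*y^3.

The Hessian of f at 0 is [[0, 0], [0, 0]] with rank 0, so corank 2. A Groebner basis of the Jacobian ideal J(f) in C{x,y} is {y^4, x*y^2 + 7*y^3/3, x^2 + 4*x*y + 4*y^2}; counting standard monomials gives mu = 6. Corank 2; j^3 = 2*(x + 2*y)^3 is a perfect cube, so E-series; the 4-jet and mu = 6 give E_6.

6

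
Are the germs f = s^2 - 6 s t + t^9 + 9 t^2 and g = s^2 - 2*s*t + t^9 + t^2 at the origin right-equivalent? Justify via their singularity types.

Yes.

The Hessian of f at 0 has rank 1. Corank 1: A-series; mu = 8 gives A_8. The Hessian of g at 0 has rank 1. Corank 1: A-series; mu = 8 gives A_8. Both have type A_8, hence right-equivalent.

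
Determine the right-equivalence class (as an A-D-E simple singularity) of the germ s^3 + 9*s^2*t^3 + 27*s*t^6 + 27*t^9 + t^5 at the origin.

The Hessian of f at 0 is [[0, 0], [0, 0]] with rank 0, so corank 2. A Groebner basis of the Jacobian ideal J(f) in C{s,t} is {s^2/6 + s*t^3, t^4, s^3, s^2*t}; counting standard monomials gives mu = 8. Corank 2; j^3 = s^3 is a perfect cube, so E-series; the 5-jet and mu = 8 give E_8.

E_{8}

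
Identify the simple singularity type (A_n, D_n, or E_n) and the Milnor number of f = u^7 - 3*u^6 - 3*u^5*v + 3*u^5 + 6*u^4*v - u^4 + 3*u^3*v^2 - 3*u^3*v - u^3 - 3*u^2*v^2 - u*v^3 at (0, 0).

The Hessian of f at 0 has rank 0. Corank 2; j^3 = -u^3 is a perfect cube, so E-series; the 4-jet and mu = 7 give E_7.

Type E7, Milnor number mu = 7.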